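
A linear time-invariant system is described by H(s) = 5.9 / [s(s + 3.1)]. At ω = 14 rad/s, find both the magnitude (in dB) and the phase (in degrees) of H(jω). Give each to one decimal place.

|j14 + 3.1| = √(14² + 3.1²) = 14.34
|j14| = 14
|H(j14)| = 5.9 / (14.34 × 14) = 0.02939
20 log₁₀(0.02939) = -30.64 dB
∠(j14 + 3.1) = arctan(14/3.1) = 77.51°
∠(j14) = 90.00°
∠H(j14) = − (77.51° + 90.00°) = -167.51°

|H| = -30.6 dB, ∠H = -167.5°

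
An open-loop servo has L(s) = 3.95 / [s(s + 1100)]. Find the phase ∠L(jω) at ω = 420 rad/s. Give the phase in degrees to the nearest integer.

∠(j420 + 1100) = arctan(420/1100) = 20.90°
∠(j420) = 90.00°
∠L(j420) = − (20.90° + 90.00°) = -110.90°

-111°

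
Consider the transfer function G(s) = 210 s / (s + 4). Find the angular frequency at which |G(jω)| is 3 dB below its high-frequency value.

For a single-pole high-pass, the −3 dB point is at the pole: ω = 4 rad s⁻¹.

4 rad s⁻¹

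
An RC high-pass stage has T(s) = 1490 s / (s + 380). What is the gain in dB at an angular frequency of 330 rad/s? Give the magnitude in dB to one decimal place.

59.8 dB

|j330| = 330
|j330 + 380| = √(330² + 380²) = 503.3
|T(j330)| = 1490 × 330 / 503.3 = 976.97
20 log₁₀(976.97) = 59.80 dB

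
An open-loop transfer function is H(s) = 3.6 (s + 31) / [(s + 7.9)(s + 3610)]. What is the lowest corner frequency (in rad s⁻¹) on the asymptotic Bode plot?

7.9 rad s⁻¹

Break frequencies occur at each pole and zero magnitude: 7.9 rad s⁻¹, 31 rad s⁻¹, 3610 rad s⁻¹.
The lowest is 7.9 rad s⁻¹.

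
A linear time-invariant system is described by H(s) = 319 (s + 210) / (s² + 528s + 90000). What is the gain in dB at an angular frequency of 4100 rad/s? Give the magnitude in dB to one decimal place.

|j4100 + 210| = √(4100² + 210²) = 4105
|(j4100)² + 528(j4100) + 90000| = |-1.672e+07 + j2.1648e+06| = 1.686e+07
|H(j4100)| = 319 × 4105 / 1.686e+07 = 0.077678
20 log₁₀(0.077678) = -22.19 dB

-22.2 dB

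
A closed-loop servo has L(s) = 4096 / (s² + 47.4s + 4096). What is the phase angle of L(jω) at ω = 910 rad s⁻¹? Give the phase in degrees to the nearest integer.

-177°

∠[(j910)² + 47.4(j910) + 4096] = ∠[-8.24e+05 + j43134] = 177.00°
∠L(j910) = −177.00° = -177.00°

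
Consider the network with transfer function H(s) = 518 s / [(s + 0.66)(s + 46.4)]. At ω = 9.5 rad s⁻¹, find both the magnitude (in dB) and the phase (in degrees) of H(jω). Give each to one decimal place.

|j9.5| = 9.5
|j9.5 + 0.66| = √(9.5² + 0.66²) = 9.523
|j9.5 + 46.4| = √(9.5² + 46.4²) = 47.36
|H(j9.5)| = 518 × 9.5 / (9.523 × 47.36) = 10.911
20 log₁₀(10.911) = 20.76 dB
∠(j9.5) = 90.00°
∠(j9.5 + 0.66) = arctan(9.5/0.66) = 86.03°
∠(j9.5 + 46.4) = arctan(9.5/46.4) = 11.57°
∠H(j9.5) = 90.00° − (86.03° + 11.57°) = -7.60°

|H| = 20.8 dB, ∠H = -7.6 deg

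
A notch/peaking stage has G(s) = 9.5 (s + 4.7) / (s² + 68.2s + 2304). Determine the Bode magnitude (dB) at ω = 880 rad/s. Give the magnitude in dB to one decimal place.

-39.3 dB

|j880 + 4.7| = √(880² + 4.7²) = 880
|(j880)² + 68.2(j880) + 2304| = |-7.721e+05 + j60016| = 7.744e+05
|G(j880)| = 9.5 × 880 / 7.744e+05 = 0.010795
20 log₁₀(0.010795) = -39.34 dB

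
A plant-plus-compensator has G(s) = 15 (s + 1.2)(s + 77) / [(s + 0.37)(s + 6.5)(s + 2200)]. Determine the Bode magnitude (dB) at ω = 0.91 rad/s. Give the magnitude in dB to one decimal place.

-18.2 dB

|j0.91 + 1.2| = √(0.91² + 1.2²) = 1.506
|j0.91 + 77| = √(0.91² + 77²) = 77.01
|j0.91 + 0.37| = √(0.91² + 0.37²) = 0.9823
|j0.91 + 6.5| = √(0.91² + 6.5²) = 6.563
|j0.91 + 2200| = √(0.91² + 2200²) = 2200
|G(j0.91)| = 15 × 1.506 × 77.01 / (0.9823 × 6.563 × 2200) = 0.12264
20 log₁₀(0.12264) = -18.23 dB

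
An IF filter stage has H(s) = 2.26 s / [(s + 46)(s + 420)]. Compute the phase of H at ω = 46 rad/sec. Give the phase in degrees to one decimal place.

38.7°

∠(j46) = 90.00°
∠(j46 + 46) = arctan(46/46) = 45.00°
∠(j46 + 420) = arctan(46/420) = 6.25°
∠H(j46) = 90.00° − (45.00° + 6.25°) = 38.75°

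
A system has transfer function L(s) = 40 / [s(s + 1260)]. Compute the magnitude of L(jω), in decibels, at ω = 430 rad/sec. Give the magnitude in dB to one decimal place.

|j430 + 1260| = √(430² + 1260²) = 1331
|j430| = 430
|L(j430)| = 40 / (1331 × 430) = 6.9871e-05
20 log₁₀(6.9871e-05) = -83.11 dB

-83.1 dB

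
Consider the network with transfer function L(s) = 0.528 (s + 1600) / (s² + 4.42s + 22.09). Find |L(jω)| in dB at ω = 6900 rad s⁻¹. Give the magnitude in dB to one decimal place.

|j6900 + 1600| = √(6900² + 1600²) = 7083
|(j6900)² + 4.42(j6900) + 22.09| = |-4.761e+07 + j30498| = 4.761e+07
|L(j6900)| = 0.528 × 7083 / 4.761e+07 = 7.8552e-05
20 log₁₀(7.8552e-05) = -82.10 dB

-82.1 dB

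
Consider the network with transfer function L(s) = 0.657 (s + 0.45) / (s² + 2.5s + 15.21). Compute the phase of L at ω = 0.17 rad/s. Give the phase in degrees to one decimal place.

∠(j0.17 + 0.45) = arctan(0.17/0.45) = 20.70°
∠[(j0.17)² + 2.5(j0.17) + 15.21] = ∠[15.181 + j0.425] = 1.60°
∠L(j0.17) = 20.70° − 1.60° = 19.09°

19.1°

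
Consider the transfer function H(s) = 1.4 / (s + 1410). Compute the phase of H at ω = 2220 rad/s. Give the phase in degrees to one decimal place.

∠(j2220 + 1410) = arctan(2220/1410) = 57.58°
∠H(j2220) = −57.58° = -57.58°

-57.6°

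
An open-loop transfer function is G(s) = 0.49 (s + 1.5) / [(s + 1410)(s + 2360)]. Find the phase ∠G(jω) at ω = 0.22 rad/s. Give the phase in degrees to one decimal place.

8.3°

∠(j0.22 + 1.5) = arctan(0.22/1.5) = 8.34°
∠(j0.22 + 1410) = arctan(0.22/1410) = 0.01°
∠(j0.22 + 2360) = arctan(0.22/2360) = 0.01°
∠G(j0.22) = 8.34° − (0.01° + 0.01°) = 8.33°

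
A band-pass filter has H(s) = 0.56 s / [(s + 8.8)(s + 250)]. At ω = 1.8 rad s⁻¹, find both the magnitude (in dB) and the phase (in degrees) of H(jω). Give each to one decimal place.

|H| = -67.0 dB, ∠H = 78.0°

|j1.8| = 1.8
|j1.8 + 8.8| = √(1.8² + 8.8²) = 8.982
|j1.8 + 250| = √(1.8² + 250²) = 250
|H(j1.8)| = 0.56 × 1.8 / (8.982 × 250) = 0.00044888
20 log₁₀(0.00044888) = -66.96 dB
∠(j1.8) = 90.00°
∠(j1.8 + 8.8) = arctan(1.8/8.8) = 11.56°
∠(j1.8 + 250) = arctan(1.8/250) = 0.41°
∠H(j1.8) = 90.00° − (11.56° + 0.41°) = 78.03°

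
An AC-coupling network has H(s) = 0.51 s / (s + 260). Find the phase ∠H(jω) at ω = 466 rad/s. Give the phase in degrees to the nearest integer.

∠(j466) = 90.00°
∠(j466 + 260) = arctan(466/260) = 60.84°
∠H(j466) = 90.00° − 60.84° = 29.16°

29 deg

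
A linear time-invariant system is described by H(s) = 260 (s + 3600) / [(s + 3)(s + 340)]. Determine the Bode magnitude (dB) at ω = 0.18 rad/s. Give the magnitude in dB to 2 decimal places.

|j0.18 + 3600| = √(0.18² + 3600²) = 3600
|j0.18 + 3| = √(0.18² + 3²) = 3.005
|j0.18 + 340| = √(0.18² + 340²) = 340
|H(j0.18)| = 260 × 3600 / (3.005 × 340) = 916
20 log₁₀(916) = 59.238 dB

59.24 dB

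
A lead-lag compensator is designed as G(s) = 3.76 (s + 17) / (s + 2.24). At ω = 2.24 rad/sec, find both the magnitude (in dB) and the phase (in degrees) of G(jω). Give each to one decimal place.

|j2.24 + 17| = √(2.24² + 17²) = 17.15
|j2.24 + 2.24| = √(2.24² + 2.24²) = 3.168
|G(j2.24)| = 3.76 × 17.15 / 3.168 = 20.352
20 log₁₀(20.352) = 26.17 dB
∠(j2.24 + 17) = arctan(2.24/17) = 7.51°
∠(j2.24 + 2.24) = arctan(2.24/2.24) = 45.00°
∠G(j2.24) = 7.51° − 45.00° = -37.49°

|G| = 26.2 dB, ∠G = -37.5°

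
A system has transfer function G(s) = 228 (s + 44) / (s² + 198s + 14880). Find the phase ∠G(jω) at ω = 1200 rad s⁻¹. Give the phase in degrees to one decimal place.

-82.6 deg

∠(j1200 + 44) = arctan(1200/44) = 87.90°
∠[(j1200)² + 198(j1200) + 14880] = ∠[-1.4251e+06 + j2.376e+05] = 170.53°
∠G(j1200) = 87.90° − 170.53° = -82.63°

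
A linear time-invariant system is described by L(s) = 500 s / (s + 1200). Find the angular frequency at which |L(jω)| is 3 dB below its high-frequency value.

For a single-pole high-pass, the −3 dB point is at the pole: ω = 1200 rad/sec.

1200 rad/sec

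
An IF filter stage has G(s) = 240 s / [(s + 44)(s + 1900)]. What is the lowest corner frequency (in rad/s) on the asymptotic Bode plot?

44 rad/s

Break frequencies occur at each pole and zero magnitude: 44 rad/s, 1900 rad/s.
The lowest is 44 rad/s.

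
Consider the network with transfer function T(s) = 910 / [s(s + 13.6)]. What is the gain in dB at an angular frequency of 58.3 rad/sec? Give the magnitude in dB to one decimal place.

-11.7 dB

|j58.3 + 13.6| = √(58.3² + 13.6²) = 59.87
|j58.3| = 58.3
|T(j58.3)| = 910 / (59.87 × 58.3) = 0.26073
20 log₁₀(0.26073) = -11.68 dB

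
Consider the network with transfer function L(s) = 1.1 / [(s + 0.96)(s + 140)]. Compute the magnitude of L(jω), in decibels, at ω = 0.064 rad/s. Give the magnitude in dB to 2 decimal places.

-41.76 dB

|j0.064 + 0.96| = √(0.064² + 0.96²) = 0.9621
|j0.064 + 140| = √(0.064² + 140²) = 140
|L(j0.064)| = 1.1 / (0.9621 × 140) = 0.0081664
20 log₁₀(0.0081664) = -41.759 dB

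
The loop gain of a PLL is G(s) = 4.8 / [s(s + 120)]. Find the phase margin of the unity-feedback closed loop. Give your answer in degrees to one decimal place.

90.0 deg

Gain crossover: |G(jω)| = 1 at ω ≈ 0.04 rad/s.
∠G(j0.04) = −90° − arctan(0.04/120) ≈ -90.02°
PM = 180° + (-90.02°) = 89.98°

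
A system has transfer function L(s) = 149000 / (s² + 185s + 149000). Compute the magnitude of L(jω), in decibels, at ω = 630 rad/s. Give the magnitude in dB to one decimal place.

|(j630)² + 185(j630) + 149000| = |-2.479e+05 + j1.1655e+05| = 2.739e+05
|L(j630)| = 149000 / 2.739e+05 = 0.54393
20 log₁₀(0.54393) = -5.29 dB

-5.3 dB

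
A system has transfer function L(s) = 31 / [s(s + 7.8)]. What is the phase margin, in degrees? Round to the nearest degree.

65 deg

Gain crossover: |L(jω)| = 1 at ω ≈ 3.61 rad/s.
∠L(j3.61) = −90° − arctan(3.61/7.8) ≈ -114.82°
PM = 180° + (-114.82°) = 65.18°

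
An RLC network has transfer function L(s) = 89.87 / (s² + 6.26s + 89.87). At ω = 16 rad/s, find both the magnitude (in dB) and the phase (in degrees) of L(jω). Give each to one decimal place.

|L| = -6.7 dB, ∠L = -148.9°

|(j16)² + 6.26(j16) + 89.87| = |-166.13 + j100.16| = 194
|L(j16)| = 89.87 / 194 = 0.46328
20 log₁₀(0.46328) = -6.68 dB
∠[(j16)² + 6.26(j16) + 89.87] = ∠[-166.13 + j100.16] = 148.91°
∠L(j16) = −148.91° = -148.91°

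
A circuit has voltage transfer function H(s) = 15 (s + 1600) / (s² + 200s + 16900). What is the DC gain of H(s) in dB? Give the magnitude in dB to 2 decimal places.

3.05 dB

H(0) = 15 × 1600 / 16900 = 1.4201
20 log₁₀(1.4201) = 3.046 dB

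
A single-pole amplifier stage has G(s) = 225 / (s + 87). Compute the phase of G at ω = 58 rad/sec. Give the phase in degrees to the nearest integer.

∠(j58 + 87) = arctan(58/87) = 33.69°
∠G(j58) = −33.69° = -33.69°

-34°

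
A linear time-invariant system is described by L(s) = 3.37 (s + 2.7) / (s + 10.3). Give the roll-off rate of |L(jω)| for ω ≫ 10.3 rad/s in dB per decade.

With 1 zero and 1 pole, the high-frequency asymptotic slope is 20 × (1 − 1) = 0 dB/decade.

0 dB/decade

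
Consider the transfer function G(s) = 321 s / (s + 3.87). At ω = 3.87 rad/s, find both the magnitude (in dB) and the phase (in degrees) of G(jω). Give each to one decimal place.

|j3.87| = 3.87
|j3.87 + 3.87| = √(3.87² + 3.87²) = 5.473
|G(j3.87)| = 321 × 3.87 / 5.473 = 226.98
20 log₁₀(226.98) = 47.12 dB
∠(j3.87) = 90.00°
∠(j3.87 + 3.87) = arctan(3.87/3.87) = 45.00°
∠G(j3.87) = 90.00° − 45.00° = 45.00°

|G| = 47.1 dB, ∠G = 45.0°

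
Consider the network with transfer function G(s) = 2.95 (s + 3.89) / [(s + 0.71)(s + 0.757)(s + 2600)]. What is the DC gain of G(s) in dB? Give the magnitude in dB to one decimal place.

G(0) = 2.95 × 3.89 / (0.71 × 0.757 × 2600) = 0.0082119
20 log₁₀(0.0082119) = -41.71 dB

-41.7 dB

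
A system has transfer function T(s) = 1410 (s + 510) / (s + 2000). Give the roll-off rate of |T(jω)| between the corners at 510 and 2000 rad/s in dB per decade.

In this band the factors already past their corner are: zero at 510; net slope = 20 dB/decade.

20 dB/decade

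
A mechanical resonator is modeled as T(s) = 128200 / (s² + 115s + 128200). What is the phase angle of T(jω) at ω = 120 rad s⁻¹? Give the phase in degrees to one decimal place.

∠[(j120)² + 115(j120) + 128200] = ∠[1.138e+05 + j13800] = 6.91°
∠T(j120) = −6.91° = -6.91°

-6.9 deg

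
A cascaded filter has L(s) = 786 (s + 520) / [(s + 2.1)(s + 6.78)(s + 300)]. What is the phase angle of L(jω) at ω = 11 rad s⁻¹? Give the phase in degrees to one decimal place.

-138.4°

∠(j11 + 520) = arctan(11/520) = 1.21°
∠(j11 + 2.1) = arctan(11/2.1) = 79.19°
∠(j11 + 6.78) = arctan(11/6.78) = 58.35°
∠(j11 + 300) = arctan(11/300) = 2.10°
∠L(j11) = 1.21° − (79.19° + 58.35° + 2.10°) = -138.43°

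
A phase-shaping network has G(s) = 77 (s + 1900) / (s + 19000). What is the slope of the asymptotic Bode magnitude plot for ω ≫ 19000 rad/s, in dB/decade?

0 dB/decade

With 1 zero and 1 pole, the high-frequency asymptotic slope is 20 × (1 − 1) = 0 dB/decade.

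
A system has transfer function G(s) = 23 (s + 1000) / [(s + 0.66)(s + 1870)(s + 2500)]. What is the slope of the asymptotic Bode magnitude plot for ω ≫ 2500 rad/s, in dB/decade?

-40 dB/decade

With 1 zero and 3 poles, the high-frequency asymptotic slope is 20 × (1 − 3) = -40 dB/decade.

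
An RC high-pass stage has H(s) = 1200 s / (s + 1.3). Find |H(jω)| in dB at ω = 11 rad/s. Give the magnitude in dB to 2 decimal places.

61.52 dB

|j11| = 11
|j11 + 1.3| = √(11² + 1.3²) = 11.08
|H(j11)| = 1200 × 11 / 11.08 = 1191.7
20 log₁₀(1191.7) = 61.523 dB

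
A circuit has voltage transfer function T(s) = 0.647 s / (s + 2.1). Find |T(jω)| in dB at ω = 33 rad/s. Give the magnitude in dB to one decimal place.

|j33| = 33
|j33 + 2.1| = √(33² + 2.1²) = 33.07
|T(j33)| = 0.647 × 33 / 33.07 = 0.64569
20 log₁₀(0.64569) = -3.80 dB

-3.8 dB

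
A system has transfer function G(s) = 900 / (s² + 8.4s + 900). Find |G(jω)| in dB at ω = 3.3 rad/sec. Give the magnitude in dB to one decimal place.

|(j3.3)² + 8.4(j3.3) + 900| = |889.11 + j27.72| = 889.5
|G(j3.3)| = 900 / 889.5 = 1.0118
20 log₁₀(1.0118) = 0.10 dB

0.1 dB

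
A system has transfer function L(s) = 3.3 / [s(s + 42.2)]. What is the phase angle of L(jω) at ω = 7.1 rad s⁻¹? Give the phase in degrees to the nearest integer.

∠(j7.1 + 42.2) = arctan(7.1/42.2) = 9.55°
∠(j7.1) = 90.00°
∠L(j7.1) = − (9.55° + 90.00°) = -99.55°

-100 deg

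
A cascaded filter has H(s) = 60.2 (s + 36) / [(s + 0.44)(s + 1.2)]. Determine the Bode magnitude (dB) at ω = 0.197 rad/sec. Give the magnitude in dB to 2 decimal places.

71.36 dB

|j0.197 + 36| = √(0.197² + 36²) = 36
|j0.197 + 0.44| = √(0.197² + 0.44²) = 0.4821
|j0.197 + 1.2| = √(0.197² + 1.2²) = 1.216
|H(j0.197)| = 60.2 × 36 / (0.4821 × 1.216) = 3696.8
20 log₁₀(3696.8) = 71.356 dB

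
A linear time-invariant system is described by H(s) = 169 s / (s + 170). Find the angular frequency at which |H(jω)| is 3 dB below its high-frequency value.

For a single-pole high-pass, the −3 dB point is at the pole: ω = 170 rad/s.

170 rad/s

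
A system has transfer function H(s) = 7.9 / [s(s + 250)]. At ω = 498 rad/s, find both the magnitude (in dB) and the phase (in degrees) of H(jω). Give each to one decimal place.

|j498 + 250| = √(498² + 250²) = 557.2
|j498| = 498
|H(j498)| = 7.9 / (557.2 × 498) = 2.8468e-05
20 log₁₀(2.8468e-05) = -90.91 dB
∠(j498 + 250) = arctan(498/250) = 63.34°
∠(j498) = 90.00°
∠H(j498) = − (63.34° + 90.00°) = -153.34°

|H| = -90.9 dB, ∠H = -153.3 deg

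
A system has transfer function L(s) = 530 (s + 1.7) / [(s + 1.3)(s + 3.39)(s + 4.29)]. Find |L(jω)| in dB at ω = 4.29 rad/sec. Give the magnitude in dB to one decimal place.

24.3 dB

|j4.29 + 1.7| = √(4.29² + 1.7²) = 4.615
|j4.29 + 1.3| = √(4.29² + 1.3²) = 4.483
|j4.29 + 3.39| = √(4.29² + 3.39²) = 5.468
|j4.29 + 4.29| = √(4.29² + 4.29²) = 6.067
|L(j4.29)| = 530 × 4.615 / (4.483 × 5.468 × 6.067) = 16.447
20 log₁₀(16.447) = 24.32 dB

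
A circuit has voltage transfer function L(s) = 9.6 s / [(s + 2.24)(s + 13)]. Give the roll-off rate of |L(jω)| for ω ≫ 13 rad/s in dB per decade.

With 1 zero and 2 poles, the high-frequency asymptotic slope is 20 × (1 − 2) = -20 dB/decade.

-20 dB/decade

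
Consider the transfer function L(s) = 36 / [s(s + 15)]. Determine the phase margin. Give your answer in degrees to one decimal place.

81.0 deg

Gain crossover: |L(jω)| = 1 at ω ≈ 2.37 rad/sec.
∠L(j2.37) = −90° − arctan(2.37/15) ≈ -98.98°
PM = 180° + (-98.98°) = 81.02°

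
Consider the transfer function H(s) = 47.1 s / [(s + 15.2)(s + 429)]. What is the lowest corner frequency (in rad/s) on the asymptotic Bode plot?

Break frequencies occur at each pole and zero magnitude: 15.2 rad/s, 429 rad/s.
The lowest is 15.2 rad/s.

15.2 rad/s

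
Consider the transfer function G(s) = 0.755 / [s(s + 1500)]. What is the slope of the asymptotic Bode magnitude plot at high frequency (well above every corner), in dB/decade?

With 0 zeros and 2 poles, the high-frequency asymptotic slope is 20 × (0 − 2) = -40 dB/decade.

-40 dB/decade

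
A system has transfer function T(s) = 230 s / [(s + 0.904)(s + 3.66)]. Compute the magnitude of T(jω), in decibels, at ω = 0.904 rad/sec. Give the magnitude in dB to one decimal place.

|j0.904| = 0.904
|j0.904 + 0.904| = √(0.904² + 0.904²) = 1.278
|j0.904 + 3.66| = √(0.904² + 3.66²) = 3.77
|T(j0.904)| = 230 × 0.904 / (1.278 × 3.77) = 43.139
20 log₁₀(43.139) = 32.70 dB

32.7 dB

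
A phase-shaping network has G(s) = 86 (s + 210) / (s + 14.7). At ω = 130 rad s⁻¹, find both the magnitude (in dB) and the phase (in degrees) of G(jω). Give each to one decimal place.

|j130 + 210| = √(130² + 210²) = 247
|j130 + 14.7| = √(130² + 14.7²) = 130.8
|G(j130)| = 86 × 247 / 130.8 = 162.35
20 log₁₀(162.35) = 44.21 dB
∠(j130 + 210) = arctan(130/210) = 31.76°
∠(j130 + 14.7) = arctan(130/14.7) = 83.55°
∠G(j130) = 31.76° − 83.55° = -51.79°

|G| = 44.2 dB, ∠G = -51.8 deg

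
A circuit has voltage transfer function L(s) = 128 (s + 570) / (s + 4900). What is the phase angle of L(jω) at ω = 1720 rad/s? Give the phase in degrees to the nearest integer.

52°

∠(j1720 + 570) = arctan(1720/570) = 71.67°
∠(j1720 + 4900) = arctan(1720/4900) = 19.34°
∠L(j1720) = 71.67° − 19.34° = 52.32°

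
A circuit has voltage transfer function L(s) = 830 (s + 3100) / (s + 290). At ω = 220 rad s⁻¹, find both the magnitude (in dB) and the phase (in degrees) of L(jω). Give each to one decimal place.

|j220 + 3100| = √(220² + 3100²) = 3108
|j220 + 290| = √(220² + 290²) = 364
|L(j220)| = 830 × 3108 / 364 = 7086.4
20 log₁₀(7086.4) = 77.01 dB
∠(j220 + 3100) = arctan(220/3100) = 4.06°
∠(j220 + 290) = arctan(220/290) = 37.18°
∠L(j220) = 4.06° − 37.18° = -33.13°

|L| = 77.0 dB, ∠L = -33.1°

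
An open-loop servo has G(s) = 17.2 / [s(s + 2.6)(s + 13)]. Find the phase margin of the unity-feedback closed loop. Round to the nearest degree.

Gain crossover: |G(jω)| = 1 at ω ≈ 0.499 rad/sec.
∠G(j0.499) = −90° − arctan(0.499/2.6) − arctan(0.499/13) ≈ -103.07°
PM = 180° + (-103.07°) = 76.93°

77°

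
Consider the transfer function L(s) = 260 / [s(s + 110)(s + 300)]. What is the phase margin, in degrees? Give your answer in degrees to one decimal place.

90.0 deg

Gain crossover: |L(jω)| = 1 at ω ≈ 0.00788 rad/s.
∠L(j0.00788) = −90° − arctan(0.00788/110) − arctan(0.00788/300) ≈ -90.01°
PM = 180° + (-90.01°) = 89.99°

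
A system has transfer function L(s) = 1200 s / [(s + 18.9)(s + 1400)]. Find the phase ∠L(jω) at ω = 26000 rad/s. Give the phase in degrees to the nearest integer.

∠(j26000) = 90.00°
∠(j26000 + 18.9) = arctan(26000/18.9) = 89.96°
∠(j26000 + 1400) = arctan(26000/1400) = 86.92°
∠L(j26000) = 90.00° − (89.96° + 86.92°) = -86.88°

-87°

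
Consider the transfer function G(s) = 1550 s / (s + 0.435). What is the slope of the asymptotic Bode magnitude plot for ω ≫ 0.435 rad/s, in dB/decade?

With 1 zero and 1 pole, the high-frequency asymptotic slope is 20 × (1 − 1) = 0 dB/decade.

0 dB/decade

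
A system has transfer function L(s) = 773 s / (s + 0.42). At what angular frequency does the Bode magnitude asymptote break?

The single real pole at s = −0.42 gives a corner at ω = 0.42 rad s⁻¹.

0.42 rad s⁻¹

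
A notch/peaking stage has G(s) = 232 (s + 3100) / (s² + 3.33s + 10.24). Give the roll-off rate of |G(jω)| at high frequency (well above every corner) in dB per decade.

-20 dB/decade

With 1 zero and 2 poles, the high-frequency asymptotic slope is 20 × (1 − 2) = -20 dB/decade.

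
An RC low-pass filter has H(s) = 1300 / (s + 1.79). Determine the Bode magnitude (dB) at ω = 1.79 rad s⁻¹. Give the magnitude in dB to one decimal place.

|j1.79 + 1.79| = √(1.79² + 1.79²) = 2.531
|H(j1.79)| = 1300 / 2.531 = 513.54
20 log₁₀(513.54) = 54.21 dB

54.2 dB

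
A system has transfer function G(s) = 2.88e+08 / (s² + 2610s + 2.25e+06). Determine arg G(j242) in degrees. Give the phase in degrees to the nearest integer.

∠[(j242)² + 2610(j242) + 2.25e+06] = ∠[2.1914e+06 + j6.3162e+05] = 16.08°
∠G(j242) = −16.08° = -16.08°

-16 deg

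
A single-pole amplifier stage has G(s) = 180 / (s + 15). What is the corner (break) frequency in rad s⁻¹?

The single real pole at s = −15 gives a corner at ω = 15 rad s⁻¹.

15 rad s⁻¹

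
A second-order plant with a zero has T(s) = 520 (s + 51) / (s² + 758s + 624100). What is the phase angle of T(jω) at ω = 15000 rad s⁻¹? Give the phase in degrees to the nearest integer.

-87 deg

∠(j15000 + 51) = arctan(15000/51) = 89.81°
∠[(j15000)² + 758(j15000) + 624100] = ∠[-2.2438e+08 + j1.137e+07] = 177.10°
∠T(j15000) = 89.81° − 177.10° = -87.29°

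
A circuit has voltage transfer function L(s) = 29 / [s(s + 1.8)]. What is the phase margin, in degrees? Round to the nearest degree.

Gain crossover: |L(jω)| = 1 at ω ≈ 5.24 rad/sec.
∠L(j5.24) = −90° − arctan(5.24/1.8) ≈ -161.03°
PM = 180° + (-161.03°) = 18.97°

19°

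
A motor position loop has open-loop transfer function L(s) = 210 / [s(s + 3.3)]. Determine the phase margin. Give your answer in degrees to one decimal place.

Gain crossover: |L(jω)| = 1 at ω ≈ 14.3 rad s⁻¹.
∠L(j14.3) = −90° − arctan(14.3/3.3) ≈ -167.01°
PM = 180° + (-167.01°) = 12.99°

13.0 deg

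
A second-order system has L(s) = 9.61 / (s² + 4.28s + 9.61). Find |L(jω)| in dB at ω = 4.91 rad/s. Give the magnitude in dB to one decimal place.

|(j4.91)² + 4.28(j4.91) + 9.61| = |-14.498 + j21.015| = 25.53
|L(j4.91)| = 9.61 / 25.53 = 0.37641
20 log₁₀(0.37641) = -8.49 dB

-8.5 dB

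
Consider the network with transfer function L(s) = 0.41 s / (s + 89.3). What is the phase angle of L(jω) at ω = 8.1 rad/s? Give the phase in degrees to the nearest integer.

∠(j8.1) = 90.00°
∠(j8.1 + 89.3) = arctan(8.1/89.3) = 5.18°
∠L(j8.1) = 90.00° − 5.18° = 84.82°

85°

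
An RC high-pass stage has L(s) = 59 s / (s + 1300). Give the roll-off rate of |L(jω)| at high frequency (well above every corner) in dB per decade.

0 dB/decade

With 1 zero and 1 pole, the high-frequency asymptotic slope is 20 × (1 − 1) = 0 dB/decade.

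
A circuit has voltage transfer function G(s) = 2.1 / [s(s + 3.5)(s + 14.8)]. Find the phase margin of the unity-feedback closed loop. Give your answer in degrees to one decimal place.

89.2 deg

Gain crossover: |G(jω)| = 1 at ω ≈ 0.0405 rad/s.
∠G(j0.0405) = −90° − arctan(0.0405/3.5) − arctan(0.0405/14.8) ≈ -90.82°
PM = 180° + (-90.82°) = 89.18°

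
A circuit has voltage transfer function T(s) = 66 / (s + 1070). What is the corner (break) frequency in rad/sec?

The single real pole at s = −1070 gives a corner at ω = 1070 rad/sec.

1070 rad/sec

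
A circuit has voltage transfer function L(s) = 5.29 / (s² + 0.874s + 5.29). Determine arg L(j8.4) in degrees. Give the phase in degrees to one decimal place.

-173.6°

∠[(j8.4)² + 0.874(j8.4) + 5.29] = ∠[-65.27 + j7.3416] = 173.58°
∠L(j8.4) = −173.58° = -173.58°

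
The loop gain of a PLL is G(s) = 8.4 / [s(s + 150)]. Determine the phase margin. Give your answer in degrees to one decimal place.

90.0°

Gain crossover: |G(jω)| = 1 at ω ≈ 0.056 rad/sec.
∠G(j0.056) = −90° − arctan(0.056/150) ≈ -90.02°
PM = 180° + (-90.02°) = 89.98°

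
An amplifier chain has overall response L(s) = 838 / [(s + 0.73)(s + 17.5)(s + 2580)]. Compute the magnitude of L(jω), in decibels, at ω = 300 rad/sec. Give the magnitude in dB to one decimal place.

-108.9 dB

|j300 + 0.73| = √(300² + 0.73²) = 300
|j300 + 17.5| = √(300² + 17.5²) = 300.5
|j300 + 2580| = √(300² + 2580²) = 2597
|L(j300)| = 838 / (300 × 300.5 × 2597) = 3.5787e-06
20 log₁₀(3.5787e-06) = -108.93 dB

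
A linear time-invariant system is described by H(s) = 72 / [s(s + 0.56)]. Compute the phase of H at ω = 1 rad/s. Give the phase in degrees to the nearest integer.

∠(j1 + 0.56) = arctan(1/0.56) = 60.75°
∠(j1) = 90.00°
∠H(j1) = − (60.75° + 90.00°) = -150.75°

-151°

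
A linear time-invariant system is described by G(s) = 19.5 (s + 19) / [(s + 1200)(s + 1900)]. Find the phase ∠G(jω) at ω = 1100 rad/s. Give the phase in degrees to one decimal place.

16.4°

∠(j1100 + 19) = arctan(1100/19) = 89.01°
∠(j1100 + 1200) = arctan(1100/1200) = 42.51°
∠(j1100 + 1900) = arctan(1100/1900) = 30.07°
∠G(j1100) = 89.01° − (42.51° + 30.07°) = 16.43°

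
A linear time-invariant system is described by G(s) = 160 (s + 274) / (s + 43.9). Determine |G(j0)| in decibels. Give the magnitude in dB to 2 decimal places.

59.99 dB

G(0) = 160 × 274 / 43.9 = 998.63
20 log₁₀(998.63) = 59.988 dB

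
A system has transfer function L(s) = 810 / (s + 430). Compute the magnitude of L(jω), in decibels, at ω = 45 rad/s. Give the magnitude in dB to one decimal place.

|j45 + 430| = √(45² + 430²) = 432.3
|L(j45)| = 810 / 432.3 = 1.8735
20 log₁₀(1.8735) = 5.45 dB

5.5 dB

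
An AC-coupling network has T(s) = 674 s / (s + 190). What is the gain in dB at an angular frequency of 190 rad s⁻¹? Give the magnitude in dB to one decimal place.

|j190| = 190
|j190 + 190| = √(190² + 190²) = 268.7
|T(j190)| = 674 × 190 / 268.7 = 476.59
20 log₁₀(476.59) = 53.56 dB

53.6 dB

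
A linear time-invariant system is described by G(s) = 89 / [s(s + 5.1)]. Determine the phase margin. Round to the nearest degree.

30 deg

Gain crossover: |G(jω)| = 1 at ω ≈ 8.77 rad/sec.
∠G(j8.77) = −90° − arctan(8.77/5.1) ≈ -149.83°
PM = 180° + (-149.83°) = 30.17°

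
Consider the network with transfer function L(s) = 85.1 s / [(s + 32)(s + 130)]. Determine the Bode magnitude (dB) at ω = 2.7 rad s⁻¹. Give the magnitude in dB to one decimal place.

|j2.7| = 2.7
|j2.7 + 32| = √(2.7² + 32²) = 32.11
|j2.7 + 130| = √(2.7² + 130²) = 130
|L(j2.7)| = 85.1 × 2.7 / (32.11 × 130) = 0.055026
20 log₁₀(0.055026) = -25.19 dB

-25.2 dB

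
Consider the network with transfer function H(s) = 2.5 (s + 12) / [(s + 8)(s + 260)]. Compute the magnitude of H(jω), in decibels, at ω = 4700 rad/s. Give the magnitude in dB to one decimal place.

|j4700 + 12| = √(4700² + 12²) = 4700
|j4700 + 8| = √(4700² + 8²) = 4700
|j4700 + 260| = √(4700² + 260²) = 4707
|H(j4700)| = 2.5 × 4700 / (4700 × 4707) = 0.0005311
20 log₁₀(0.0005311) = -65.50 dB

-65.5 dB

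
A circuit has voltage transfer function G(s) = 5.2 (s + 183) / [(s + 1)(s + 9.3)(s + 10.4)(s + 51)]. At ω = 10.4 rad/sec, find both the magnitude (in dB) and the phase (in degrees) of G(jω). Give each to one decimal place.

|j10.4 + 183| = √(10.4² + 183²) = 183.3
|j10.4 + 1| = √(10.4² + 1²) = 10.45
|j10.4 + 9.3| = √(10.4² + 9.3²) = 13.95
|j10.4 + 10.4| = √(10.4² + 10.4²) = 14.71
|j10.4 + 51| = √(10.4² + 51²) = 52.05
|G(j10.4)| = 5.2 × 183.3 / (10.45 × 13.95 × 14.71 × 52.05) = 0.0085414
20 log₁₀(0.0085414) = -41.37 dB
∠(j10.4 + 183) = arctan(10.4/183) = 3.25°
∠(j10.4 + 1) = arctan(10.4/1) = 84.51°
∠(j10.4 + 9.3) = arctan(10.4/9.3) = 48.20°
∠(j10.4 + 10.4) = arctan(10.4/10.4) = 45.00°
∠(j10.4 + 51) = arctan(10.4/51) = 11.53°
∠G(j10.4) = 3.25° − (84.51° + 48.20° + 45.00° + 11.53°) = -185.98°

|G| = -41.4 dB, ∠G = -186.0°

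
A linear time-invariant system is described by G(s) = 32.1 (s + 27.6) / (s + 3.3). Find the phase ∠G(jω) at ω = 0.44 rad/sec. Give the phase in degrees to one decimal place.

-6.7°

∠(j0.44 + 27.6) = arctan(0.44/27.6) = 0.91°
∠(j0.44 + 3.3) = arctan(0.44/3.3) = 7.59°
∠G(j0.44) = 0.91° − 7.59° = -6.68°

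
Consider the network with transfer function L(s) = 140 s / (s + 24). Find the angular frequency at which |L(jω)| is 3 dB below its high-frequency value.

24 rad/s

For a single-pole high-pass, the −3 dB point is at the pole: ω = 24 rad/s.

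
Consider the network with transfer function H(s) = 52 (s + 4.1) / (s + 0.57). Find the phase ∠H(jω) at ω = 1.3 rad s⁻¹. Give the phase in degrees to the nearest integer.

-49°

∠(j1.3 + 4.1) = arctan(1.3/4.1) = 17.59°
∠(j1.3 + 0.57) = arctan(1.3/0.57) = 66.32°
∠H(j1.3) = 17.59° − 66.32° = -48.73°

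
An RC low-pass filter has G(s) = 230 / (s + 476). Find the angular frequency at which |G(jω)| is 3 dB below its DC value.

476 rad/s

For a single-pole low-pass, the −3 dB point is at the pole: ω = 476 rad/s.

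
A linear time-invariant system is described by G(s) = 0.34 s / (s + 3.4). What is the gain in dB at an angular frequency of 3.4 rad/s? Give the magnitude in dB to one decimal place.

|j3.4| = 3.4
|j3.4 + 3.4| = √(3.4² + 3.4²) = 4.808
|G(j3.4)| = 0.34 × 3.4 / 4.808 = 0.24042
20 log₁₀(0.24042) = -12.38 dB

-12.4 dB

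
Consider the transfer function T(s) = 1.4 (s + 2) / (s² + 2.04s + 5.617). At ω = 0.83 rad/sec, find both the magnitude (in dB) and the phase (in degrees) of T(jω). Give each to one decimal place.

|T| = -4.7 dB, ∠T = 3.6°

|j0.83 + 2| = √(0.83² + 2²) = 2.165
|(j0.83)² + 2.04(j0.83) + 5.617| = |4.9281 + j1.6932| = 5.211
|T(j0.83)| = 1.4 × 2.165 / 5.211 = 0.58177
20 log₁₀(0.58177) = -4.70 dB
∠(j0.83 + 2) = arctan(0.83/2) = 22.54°
∠[(j0.83)² + 2.04(j0.83) + 5.617] = ∠[4.9281 + j1.6932] = 18.96°
∠T(j0.83) = 22.54° − 18.96° = 3.58°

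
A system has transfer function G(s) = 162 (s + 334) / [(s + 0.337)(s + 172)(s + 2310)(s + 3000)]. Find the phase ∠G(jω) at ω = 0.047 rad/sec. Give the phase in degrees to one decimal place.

-7.9 deg

∠(j0.047 + 334) = arctan(0.047/334) = 0.01°
∠(j0.047 + 0.337) = arctan(0.047/0.337) = 7.94°
∠(j0.047 + 172) = arctan(0.047/172) = 0.02°
∠(j0.047 + 2310) = arctan(0.047/2310) = 0.00°
∠(j0.047 + 3000) = arctan(0.047/3000) = 0.00°
∠G(j0.047) = 0.01° − (7.94° + 0.02° + 0.00° + 0.00°) = -7.95°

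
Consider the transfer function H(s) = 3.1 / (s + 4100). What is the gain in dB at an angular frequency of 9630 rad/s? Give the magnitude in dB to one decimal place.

|j9630 + 4100| = √(9630² + 4100²) = 1.047e+04
|H(j9630)| = 3.1 / 1.047e+04 = 0.00029618
20 log₁₀(0.00029618) = -70.57 dB

-70.6 dB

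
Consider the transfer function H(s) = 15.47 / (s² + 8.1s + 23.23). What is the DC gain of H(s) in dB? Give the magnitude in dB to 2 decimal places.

-3.53 dB

H(0) = 15.47 / 23.23 = 0.66595
20 log₁₀(0.66595) = -3.531 dB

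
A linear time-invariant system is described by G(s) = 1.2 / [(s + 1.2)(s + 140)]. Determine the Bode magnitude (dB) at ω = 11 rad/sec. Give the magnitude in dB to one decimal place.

|j11 + 1.2| = √(11² + 1.2²) = 11.07
|j11 + 140| = √(11² + 140²) = 140.4
|G(j11)| = 1.2 / (11.07 × 140.4) = 0.00077225
20 log₁₀(0.00077225) = -62.24 dB

-62.2 dB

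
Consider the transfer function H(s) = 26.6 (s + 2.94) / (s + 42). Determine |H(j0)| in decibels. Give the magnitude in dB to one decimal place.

5.4 dB

H(0) = 26.6 × 2.94 / 42 = 1.862
20 log₁₀(1.862) = 5.40 dB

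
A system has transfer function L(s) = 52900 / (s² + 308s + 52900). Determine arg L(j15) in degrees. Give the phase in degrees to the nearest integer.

-5°

∠[(j15)² + 308(j15) + 52900] = ∠[52675 + j4620] = 5.01°
∠L(j15) = −5.01° = -5.01°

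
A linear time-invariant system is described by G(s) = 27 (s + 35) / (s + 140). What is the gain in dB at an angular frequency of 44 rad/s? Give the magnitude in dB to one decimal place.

|j44 + 35| = √(44² + 35²) = 56.22
|j44 + 140| = √(44² + 140²) = 146.8
|G(j44)| = 27 × 56.22 / 146.8 = 10.344
20 log₁₀(10.344) = 20.29 dB

20.3 dB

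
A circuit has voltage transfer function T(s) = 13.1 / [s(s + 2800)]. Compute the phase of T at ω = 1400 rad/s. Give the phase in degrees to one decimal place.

∠(j1400 + 2800) = arctan(1400/2800) = 26.57°
∠(j1400) = 90.00°
∠T(j1400) = − (26.57° + 90.00°) = -116.57°

-116.6°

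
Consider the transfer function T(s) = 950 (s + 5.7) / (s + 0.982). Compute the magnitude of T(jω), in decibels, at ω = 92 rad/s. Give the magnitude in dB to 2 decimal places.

59.57 dB

|j92 + 5.7| = √(92² + 5.7²) = 92.18
|j92 + 0.982| = √(92² + 0.982²) = 92.01
|T(j92)| = 950 × 92.18 / 92.01 = 951.77
20 log₁₀(951.77) = 59.571 dB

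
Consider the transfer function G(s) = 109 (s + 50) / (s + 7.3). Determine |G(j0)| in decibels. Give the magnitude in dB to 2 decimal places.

G(0) = 109 × 50 / 7.3 = 746.58
20 log₁₀(746.58) = 57.461 dB

57.46 dB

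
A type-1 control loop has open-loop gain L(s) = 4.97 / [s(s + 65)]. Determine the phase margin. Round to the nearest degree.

90 deg

Gain crossover: |L(jω)| = 1 at ω ≈ 0.0765 rad/sec.
∠L(j0.0765) = −90° − arctan(0.0765/65) ≈ -90.07°
PM = 180° + (-90.07°) = 89.93°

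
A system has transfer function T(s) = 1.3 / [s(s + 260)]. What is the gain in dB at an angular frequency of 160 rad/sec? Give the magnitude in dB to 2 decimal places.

|j160 + 260| = √(160² + 260²) = 305.3
|j160| = 160
|T(j160)| = 1.3 / (305.3 × 160) = 2.6614e-05
20 log₁₀(2.6614e-05) = -91.498 dB

-91.50 dB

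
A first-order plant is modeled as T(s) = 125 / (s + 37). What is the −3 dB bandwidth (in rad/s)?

37 rad/s

For a single-pole low-pass, the −3 dB point is at the pole: ω = 37 rad/s.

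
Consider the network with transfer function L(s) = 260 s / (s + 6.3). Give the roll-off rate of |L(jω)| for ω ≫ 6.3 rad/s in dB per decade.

With 1 zero and 1 pole, the high-frequency asymptotic slope is 20 × (1 − 1) = 0 dB/decade.

0 dB/decade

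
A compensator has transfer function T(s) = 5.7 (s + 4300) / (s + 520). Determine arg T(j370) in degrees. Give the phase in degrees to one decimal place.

-30.5 deg

∠(j370 + 4300) = arctan(370/4300) = 4.92°
∠(j370 + 520) = arctan(370/520) = 35.43°
∠T(j370) = 4.92° − 35.43° = -30.52°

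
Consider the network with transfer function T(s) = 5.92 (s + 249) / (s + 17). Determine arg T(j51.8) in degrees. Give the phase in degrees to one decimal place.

∠(j51.8 + 249) = arctan(51.8/249) = 11.75°
∠(j51.8 + 17) = arctan(51.8/17) = 71.83°
∠T(j51.8) = 11.75° − 71.83° = -60.08°

-60.1°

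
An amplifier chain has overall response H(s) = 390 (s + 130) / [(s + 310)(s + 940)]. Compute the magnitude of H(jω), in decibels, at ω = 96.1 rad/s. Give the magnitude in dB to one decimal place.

|j96.1 + 130| = √(96.1² + 130²) = 161.7
|j96.1 + 310| = √(96.1² + 310²) = 324.6
|j96.1 + 940| = √(96.1² + 940²) = 944.9
|H(j96.1)| = 390 × 161.7 / (324.6 × 944.9) = 0.20559
20 log₁₀(0.20559) = -13.74 dB

-13.7 dB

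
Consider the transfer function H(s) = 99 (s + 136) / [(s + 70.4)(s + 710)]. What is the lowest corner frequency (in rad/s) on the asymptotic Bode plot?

70.4 rad/s

Break frequencies occur at each pole and zero magnitude: 70.4 rad/s, 136 rad/s, 710 rad/s.
The lowest is 70.4 rad/s.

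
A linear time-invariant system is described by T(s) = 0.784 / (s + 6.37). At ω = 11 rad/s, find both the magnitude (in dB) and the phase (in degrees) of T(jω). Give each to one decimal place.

|j11 + 6.37| = √(11² + 6.37²) = 12.71
|T(j11)| = 0.784 / 12.71 = 0.061677
20 log₁₀(0.061677) = -24.20 dB
∠(j11 + 6.37) = arctan(11/6.37) = 59.93°
∠T(j11) = −59.93° = -59.93°

|T| = -24.2 dB, ∠T = -59.9°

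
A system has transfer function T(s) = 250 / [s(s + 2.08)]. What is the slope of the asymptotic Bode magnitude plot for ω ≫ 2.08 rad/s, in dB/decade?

With 0 zeros and 2 poles, the high-frequency asymptotic slope is 20 × (0 − 2) = -40 dB/decade.

-40 dB/decade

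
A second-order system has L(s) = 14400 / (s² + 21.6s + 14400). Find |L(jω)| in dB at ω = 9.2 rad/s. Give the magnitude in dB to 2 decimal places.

0.05 dB

|(j9.2)² + 21.6(j9.2) + 14400| = |14315 + j198.72| = 1.432e+04
|L(j9.2)| = 14400 / 1.432e+04 = 1.0058
20 log₁₀(1.0058) = 0.050 dB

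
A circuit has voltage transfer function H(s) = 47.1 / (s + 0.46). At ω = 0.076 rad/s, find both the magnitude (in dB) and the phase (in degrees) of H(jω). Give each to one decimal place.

|j0.076 + 0.46| = √(0.076² + 0.46²) = 0.4662
|H(j0.076)| = 47.1 / 0.4662 = 101.02
20 log₁₀(101.02) = 40.09 dB
∠(j0.076 + 0.46) = arctan(0.076/0.46) = 9.38°
∠H(j0.076) = −9.38° = -9.38°

|H| = 40.1 dB, ∠H = -9.4°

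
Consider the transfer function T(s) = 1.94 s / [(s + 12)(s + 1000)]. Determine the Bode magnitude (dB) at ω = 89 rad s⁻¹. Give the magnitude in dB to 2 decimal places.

|j89| = 89
|j89 + 12| = √(89² + 12²) = 89.81
|j89 + 1000| = √(89² + 1000²) = 1004
|T(j89)| = 1.94 × 89 / (89.81 × 1004) = 0.001915
20 log₁₀(0.001915) = -54.356 dB

-54.36 dB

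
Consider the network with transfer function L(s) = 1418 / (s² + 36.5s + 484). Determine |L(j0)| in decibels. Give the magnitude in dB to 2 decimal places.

L(0) = 1418 / 484 = 2.9298
20 log₁₀(2.9298) = 9.337 dB

9.34 dB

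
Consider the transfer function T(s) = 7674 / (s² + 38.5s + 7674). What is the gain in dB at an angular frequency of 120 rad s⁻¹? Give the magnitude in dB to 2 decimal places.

-0.53 dB

|(j120)² + 38.5(j120) + 7674| = |-6726 + j4620| = 8160
|T(j120)| = 7674 / 8160 = 0.94046
20 log₁₀(0.94046) = -0.533 dB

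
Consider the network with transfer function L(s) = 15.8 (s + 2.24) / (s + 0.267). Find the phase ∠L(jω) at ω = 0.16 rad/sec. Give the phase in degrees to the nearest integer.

-27°

∠(j0.16 + 2.24) = arctan(0.16/2.24) = 4.09°
∠(j0.16 + 0.267) = arctan(0.16/0.267) = 30.93°
∠L(j0.16) = 4.09° − 30.93° = -26.85°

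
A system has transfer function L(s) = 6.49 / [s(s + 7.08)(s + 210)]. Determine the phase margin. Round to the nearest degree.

Gain crossover: |L(jω)| = 1 at ω ≈ 0.00437 rad/s.
∠L(j0.00437) = −90° − arctan(0.00437/7.08) − arctan(0.00437/210) ≈ -90.04°
PM = 180° + (-90.04°) = 89.96°

90°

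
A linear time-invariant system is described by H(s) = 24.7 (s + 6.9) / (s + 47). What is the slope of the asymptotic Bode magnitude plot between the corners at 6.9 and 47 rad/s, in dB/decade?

In this band the factors already past their corner are: zero at 6.9; net slope = 20 dB/decade.

20 dB/decade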